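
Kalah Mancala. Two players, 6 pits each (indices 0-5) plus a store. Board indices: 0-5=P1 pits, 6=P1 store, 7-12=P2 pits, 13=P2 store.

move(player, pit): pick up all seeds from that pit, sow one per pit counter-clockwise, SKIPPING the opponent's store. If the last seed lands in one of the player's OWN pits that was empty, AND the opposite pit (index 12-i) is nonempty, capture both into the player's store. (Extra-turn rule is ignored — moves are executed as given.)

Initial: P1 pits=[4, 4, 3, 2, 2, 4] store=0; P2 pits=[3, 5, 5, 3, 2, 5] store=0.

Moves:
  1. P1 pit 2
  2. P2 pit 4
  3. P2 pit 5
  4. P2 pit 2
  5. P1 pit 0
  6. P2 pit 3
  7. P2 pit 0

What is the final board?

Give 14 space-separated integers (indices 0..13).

Answer: 1 6 0 5 5 6 1 0 6 1 0 2 2 7

Derivation:
Move 1: P1 pit2 -> P1=[4,4,0,3,3,5](0) P2=[3,5,5,3,2,5](0)
Move 2: P2 pit4 -> P1=[4,4,0,3,3,5](0) P2=[3,5,5,3,0,6](1)
Move 3: P2 pit5 -> P1=[5,5,1,4,4,5](0) P2=[3,5,5,3,0,0](2)
Move 4: P2 pit2 -> P1=[6,5,1,4,4,5](0) P2=[3,5,0,4,1,1](3)
Move 5: P1 pit0 -> P1=[0,6,2,5,5,6](1) P2=[3,5,0,4,1,1](3)
Move 6: P2 pit3 -> P1=[1,6,2,5,5,6](1) P2=[3,5,0,0,2,2](4)
Move 7: P2 pit0 -> P1=[1,6,0,5,5,6](1) P2=[0,6,1,0,2,2](7)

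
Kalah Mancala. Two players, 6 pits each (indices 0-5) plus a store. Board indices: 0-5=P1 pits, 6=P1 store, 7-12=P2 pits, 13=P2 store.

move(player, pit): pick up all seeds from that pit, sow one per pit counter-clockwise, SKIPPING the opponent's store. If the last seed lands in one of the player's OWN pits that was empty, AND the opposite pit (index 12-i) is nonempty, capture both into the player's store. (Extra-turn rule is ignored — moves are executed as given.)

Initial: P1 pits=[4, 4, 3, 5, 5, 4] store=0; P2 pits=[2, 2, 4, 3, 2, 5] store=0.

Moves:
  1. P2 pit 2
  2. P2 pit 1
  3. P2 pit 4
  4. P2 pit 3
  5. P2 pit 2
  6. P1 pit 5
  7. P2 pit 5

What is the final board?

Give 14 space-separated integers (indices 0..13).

Answer: 7 6 1 6 6 1 1 4 1 1 0 1 0 8

Derivation:
Move 1: P2 pit2 -> P1=[4,4,3,5,5,4](0) P2=[2,2,0,4,3,6](1)
Move 2: P2 pit1 -> P1=[4,4,3,5,5,4](0) P2=[2,0,1,5,3,6](1)
Move 3: P2 pit4 -> P1=[5,4,3,5,5,4](0) P2=[2,0,1,5,0,7](2)
Move 4: P2 pit3 -> P1=[6,5,3,5,5,4](0) P2=[2,0,1,0,1,8](3)
Move 5: P2 pit2 -> P1=[6,5,0,5,5,4](0) P2=[2,0,0,0,1,8](7)
Move 6: P1 pit5 -> P1=[6,5,0,5,5,0](1) P2=[3,1,1,0,1,8](7)
Move 7: P2 pit5 -> P1=[7,6,1,6,6,1](1) P2=[4,1,1,0,1,0](8)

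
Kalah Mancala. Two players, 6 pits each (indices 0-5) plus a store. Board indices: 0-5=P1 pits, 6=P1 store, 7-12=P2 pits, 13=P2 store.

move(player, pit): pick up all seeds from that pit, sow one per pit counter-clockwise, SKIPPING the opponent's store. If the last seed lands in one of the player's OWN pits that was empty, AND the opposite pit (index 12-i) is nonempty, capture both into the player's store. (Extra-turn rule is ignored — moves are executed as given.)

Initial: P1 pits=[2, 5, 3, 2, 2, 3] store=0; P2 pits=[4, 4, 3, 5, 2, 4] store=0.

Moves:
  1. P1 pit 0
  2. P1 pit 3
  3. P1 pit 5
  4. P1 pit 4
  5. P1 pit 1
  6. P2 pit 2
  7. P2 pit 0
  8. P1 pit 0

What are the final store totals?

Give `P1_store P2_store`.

Move 1: P1 pit0 -> P1=[0,6,4,2,2,3](0) P2=[4,4,3,5,2,4](0)
Move 2: P1 pit3 -> P1=[0,6,4,0,3,4](0) P2=[4,4,3,5,2,4](0)
Move 3: P1 pit5 -> P1=[0,6,4,0,3,0](1) P2=[5,5,4,5,2,4](0)
Move 4: P1 pit4 -> P1=[0,6,4,0,0,1](2) P2=[6,5,4,5,2,4](0)
Move 5: P1 pit1 -> P1=[0,0,5,1,1,2](3) P2=[7,5,4,5,2,4](0)
Move 6: P2 pit2 -> P1=[0,0,5,1,1,2](3) P2=[7,5,0,6,3,5](1)
Move 7: P2 pit0 -> P1=[1,0,5,1,1,2](3) P2=[0,6,1,7,4,6](2)
Move 8: P1 pit0 -> P1=[0,0,5,1,1,2](8) P2=[0,6,1,7,0,6](2)

Answer: 8 2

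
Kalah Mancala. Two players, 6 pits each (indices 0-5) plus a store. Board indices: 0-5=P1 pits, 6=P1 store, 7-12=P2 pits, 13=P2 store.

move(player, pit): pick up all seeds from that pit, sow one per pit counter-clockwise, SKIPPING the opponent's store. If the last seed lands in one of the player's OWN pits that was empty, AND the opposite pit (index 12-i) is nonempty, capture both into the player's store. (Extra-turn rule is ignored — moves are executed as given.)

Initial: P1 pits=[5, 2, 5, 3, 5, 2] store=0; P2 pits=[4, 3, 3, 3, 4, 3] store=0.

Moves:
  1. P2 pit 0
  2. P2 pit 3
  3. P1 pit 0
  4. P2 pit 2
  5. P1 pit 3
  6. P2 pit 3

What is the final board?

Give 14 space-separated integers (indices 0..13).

Answer: 0 3 6 0 7 4 2 1 4 0 0 8 5 2

Derivation:
Move 1: P2 pit0 -> P1=[5,2,5,3,5,2](0) P2=[0,4,4,4,5,3](0)
Move 2: P2 pit3 -> P1=[6,2,5,3,5,2](0) P2=[0,4,4,0,6,4](1)
Move 3: P1 pit0 -> P1=[0,3,6,4,6,3](1) P2=[0,4,4,0,6,4](1)
Move 4: P2 pit2 -> P1=[0,3,6,4,6,3](1) P2=[0,4,0,1,7,5](2)
Move 5: P1 pit3 -> P1=[0,3,6,0,7,4](2) P2=[1,4,0,1,7,5](2)
Move 6: P2 pit3 -> P1=[0,3,6,0,7,4](2) P2=[1,4,0,0,8,5](2)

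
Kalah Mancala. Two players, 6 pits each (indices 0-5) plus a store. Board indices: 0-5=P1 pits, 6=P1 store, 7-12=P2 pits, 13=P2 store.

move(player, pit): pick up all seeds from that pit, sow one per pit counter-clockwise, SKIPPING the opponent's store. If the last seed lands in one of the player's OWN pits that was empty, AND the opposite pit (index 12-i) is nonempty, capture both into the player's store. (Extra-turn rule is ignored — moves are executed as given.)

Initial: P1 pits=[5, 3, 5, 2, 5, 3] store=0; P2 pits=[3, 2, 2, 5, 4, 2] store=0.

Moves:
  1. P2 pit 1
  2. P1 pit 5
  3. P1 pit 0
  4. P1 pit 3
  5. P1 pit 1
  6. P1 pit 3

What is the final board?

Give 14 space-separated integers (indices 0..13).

Answer: 0 0 7 0 9 2 7 0 1 3 6 4 2 0

Derivation:
Move 1: P2 pit1 -> P1=[5,3,5,2,5,3](0) P2=[3,0,3,6,4,2](0)
Move 2: P1 pit5 -> P1=[5,3,5,2,5,0](1) P2=[4,1,3,6,4,2](0)
Move 3: P1 pit0 -> P1=[0,4,6,3,6,0](6) P2=[0,1,3,6,4,2](0)
Move 4: P1 pit3 -> P1=[0,4,6,0,7,1](7) P2=[0,1,3,6,4,2](0)
Move 5: P1 pit1 -> P1=[0,0,7,1,8,2](7) P2=[0,1,3,6,4,2](0)
Move 6: P1 pit3 -> P1=[0,0,7,0,9,2](7) P2=[0,1,3,6,4,2](0)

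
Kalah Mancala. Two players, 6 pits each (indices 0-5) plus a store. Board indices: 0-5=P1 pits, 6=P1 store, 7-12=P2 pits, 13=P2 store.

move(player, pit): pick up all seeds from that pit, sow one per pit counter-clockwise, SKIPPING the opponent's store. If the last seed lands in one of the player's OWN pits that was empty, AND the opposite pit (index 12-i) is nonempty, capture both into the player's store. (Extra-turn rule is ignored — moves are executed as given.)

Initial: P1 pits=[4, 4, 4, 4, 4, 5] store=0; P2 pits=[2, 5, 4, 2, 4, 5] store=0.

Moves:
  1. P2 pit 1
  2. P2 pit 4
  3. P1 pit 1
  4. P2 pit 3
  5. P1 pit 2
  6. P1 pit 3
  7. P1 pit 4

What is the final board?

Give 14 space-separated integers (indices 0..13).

Move 1: P2 pit1 -> P1=[4,4,4,4,4,5](0) P2=[2,0,5,3,5,6](1)
Move 2: P2 pit4 -> P1=[5,5,5,4,4,5](0) P2=[2,0,5,3,0,7](2)
Move 3: P1 pit1 -> P1=[5,0,6,5,5,6](1) P2=[2,0,5,3,0,7](2)
Move 4: P2 pit3 -> P1=[5,0,6,5,5,6](1) P2=[2,0,5,0,1,8](3)
Move 5: P1 pit2 -> P1=[5,0,0,6,6,7](2) P2=[3,1,5,0,1,8](3)
Move 6: P1 pit3 -> P1=[5,0,0,0,7,8](3) P2=[4,2,6,0,1,8](3)
Move 7: P1 pit4 -> P1=[5,0,0,0,0,9](4) P2=[5,3,7,1,2,8](3)

Answer: 5 0 0 0 0 9 4 5 3 7 1 2 8 3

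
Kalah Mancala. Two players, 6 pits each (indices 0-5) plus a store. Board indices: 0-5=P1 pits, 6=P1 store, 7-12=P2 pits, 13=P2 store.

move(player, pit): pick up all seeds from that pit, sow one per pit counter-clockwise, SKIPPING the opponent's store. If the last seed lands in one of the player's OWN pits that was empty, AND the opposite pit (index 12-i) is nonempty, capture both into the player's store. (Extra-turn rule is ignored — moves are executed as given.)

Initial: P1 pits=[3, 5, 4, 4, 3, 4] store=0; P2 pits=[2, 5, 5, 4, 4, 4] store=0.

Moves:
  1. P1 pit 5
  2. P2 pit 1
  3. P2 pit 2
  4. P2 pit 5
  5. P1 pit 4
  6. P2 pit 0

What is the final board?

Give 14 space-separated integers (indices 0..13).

Move 1: P1 pit5 -> P1=[3,5,4,4,3,0](1) P2=[3,6,6,4,4,4](0)
Move 2: P2 pit1 -> P1=[4,5,4,4,3,0](1) P2=[3,0,7,5,5,5](1)
Move 3: P2 pit2 -> P1=[5,6,5,4,3,0](1) P2=[3,0,0,6,6,6](2)
Move 4: P2 pit5 -> P1=[6,7,6,5,4,0](1) P2=[3,0,0,6,6,0](3)
Move 5: P1 pit4 -> P1=[6,7,6,5,0,1](2) P2=[4,1,0,6,6,0](3)
Move 6: P2 pit0 -> P1=[6,7,6,5,0,1](2) P2=[0,2,1,7,7,0](3)

Answer: 6 7 6 5 0 1 2 0 2 1 7 7 0 3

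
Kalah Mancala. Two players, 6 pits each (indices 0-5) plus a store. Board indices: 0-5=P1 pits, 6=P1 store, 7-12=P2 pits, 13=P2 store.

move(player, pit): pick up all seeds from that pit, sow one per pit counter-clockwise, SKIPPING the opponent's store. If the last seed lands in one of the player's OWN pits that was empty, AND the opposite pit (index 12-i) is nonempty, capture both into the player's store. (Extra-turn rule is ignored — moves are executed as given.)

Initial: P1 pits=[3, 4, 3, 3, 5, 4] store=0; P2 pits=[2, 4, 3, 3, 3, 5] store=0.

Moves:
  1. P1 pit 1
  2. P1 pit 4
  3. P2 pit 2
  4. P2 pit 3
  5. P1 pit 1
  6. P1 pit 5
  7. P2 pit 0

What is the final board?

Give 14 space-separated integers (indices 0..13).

Answer: 4 0 5 4 0 0 2 0 7 2 2 7 7 2

Derivation:
Move 1: P1 pit1 -> P1=[3,0,4,4,6,5](0) P2=[2,4,3,3,3,5](0)
Move 2: P1 pit4 -> P1=[3,0,4,4,0,6](1) P2=[3,5,4,4,3,5](0)
Move 3: P2 pit2 -> P1=[3,0,4,4,0,6](1) P2=[3,5,0,5,4,6](1)
Move 4: P2 pit3 -> P1=[4,1,4,4,0,6](1) P2=[3,5,0,0,5,7](2)
Move 5: P1 pit1 -> P1=[4,0,5,4,0,6](1) P2=[3,5,0,0,5,7](2)
Move 6: P1 pit5 -> P1=[4,0,5,4,0,0](2) P2=[4,6,1,1,6,7](2)
Move 7: P2 pit0 -> P1=[4,0,5,4,0,0](2) P2=[0,7,2,2,7,7](2)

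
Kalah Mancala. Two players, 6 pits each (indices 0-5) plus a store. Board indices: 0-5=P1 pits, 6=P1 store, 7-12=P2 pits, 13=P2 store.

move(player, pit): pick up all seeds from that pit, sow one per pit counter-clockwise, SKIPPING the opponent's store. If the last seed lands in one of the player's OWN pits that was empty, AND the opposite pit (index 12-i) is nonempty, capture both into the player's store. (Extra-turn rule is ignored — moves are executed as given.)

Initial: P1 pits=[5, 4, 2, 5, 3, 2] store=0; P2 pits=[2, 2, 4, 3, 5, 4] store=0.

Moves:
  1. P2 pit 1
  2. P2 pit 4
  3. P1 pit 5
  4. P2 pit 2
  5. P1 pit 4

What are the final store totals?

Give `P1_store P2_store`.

Move 1: P2 pit1 -> P1=[5,4,2,5,3,2](0) P2=[2,0,5,4,5,4](0)
Move 2: P2 pit4 -> P1=[6,5,3,5,3,2](0) P2=[2,0,5,4,0,5](1)
Move 3: P1 pit5 -> P1=[6,5,3,5,3,0](1) P2=[3,0,5,4,0,5](1)
Move 4: P2 pit2 -> P1=[7,5,3,5,3,0](1) P2=[3,0,0,5,1,6](2)
Move 5: P1 pit4 -> P1=[7,5,3,5,0,1](2) P2=[4,0,0,5,1,6](2)

Answer: 2 2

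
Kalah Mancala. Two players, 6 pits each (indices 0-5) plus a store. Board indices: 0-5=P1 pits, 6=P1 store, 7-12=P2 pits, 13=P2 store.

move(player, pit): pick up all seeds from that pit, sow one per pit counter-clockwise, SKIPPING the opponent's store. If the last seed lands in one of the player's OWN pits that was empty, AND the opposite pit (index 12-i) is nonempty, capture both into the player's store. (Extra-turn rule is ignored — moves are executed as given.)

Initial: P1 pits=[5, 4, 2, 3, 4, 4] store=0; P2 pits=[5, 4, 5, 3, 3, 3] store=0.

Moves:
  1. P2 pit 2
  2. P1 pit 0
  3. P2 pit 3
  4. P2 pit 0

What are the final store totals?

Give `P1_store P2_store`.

Answer: 1 2

Derivation:
Move 1: P2 pit2 -> P1=[6,4,2,3,4,4](0) P2=[5,4,0,4,4,4](1)
Move 2: P1 pit0 -> P1=[0,5,3,4,5,5](1) P2=[5,4,0,4,4,4](1)
Move 3: P2 pit3 -> P1=[1,5,3,4,5,5](1) P2=[5,4,0,0,5,5](2)
Move 4: P2 pit0 -> P1=[1,5,3,4,5,5](1) P2=[0,5,1,1,6,6](2)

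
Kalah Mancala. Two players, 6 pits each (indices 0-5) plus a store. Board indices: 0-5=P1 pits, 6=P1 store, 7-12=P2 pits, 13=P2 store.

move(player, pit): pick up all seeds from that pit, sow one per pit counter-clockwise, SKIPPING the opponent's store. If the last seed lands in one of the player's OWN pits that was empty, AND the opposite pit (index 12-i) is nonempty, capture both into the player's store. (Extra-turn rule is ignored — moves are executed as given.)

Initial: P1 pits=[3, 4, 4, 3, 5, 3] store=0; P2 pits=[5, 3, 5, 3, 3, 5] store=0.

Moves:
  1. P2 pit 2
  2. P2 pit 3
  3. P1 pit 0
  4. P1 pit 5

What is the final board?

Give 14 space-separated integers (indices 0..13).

Move 1: P2 pit2 -> P1=[4,4,4,3,5,3](0) P2=[5,3,0,4,4,6](1)
Move 2: P2 pit3 -> P1=[5,4,4,3,5,3](0) P2=[5,3,0,0,5,7](2)
Move 3: P1 pit0 -> P1=[0,5,5,4,6,4](0) P2=[5,3,0,0,5,7](2)
Move 4: P1 pit5 -> P1=[0,5,5,4,6,0](1) P2=[6,4,1,0,5,7](2)

Answer: 0 5 5 4 6 0 1 6 4 1 0 5 7 2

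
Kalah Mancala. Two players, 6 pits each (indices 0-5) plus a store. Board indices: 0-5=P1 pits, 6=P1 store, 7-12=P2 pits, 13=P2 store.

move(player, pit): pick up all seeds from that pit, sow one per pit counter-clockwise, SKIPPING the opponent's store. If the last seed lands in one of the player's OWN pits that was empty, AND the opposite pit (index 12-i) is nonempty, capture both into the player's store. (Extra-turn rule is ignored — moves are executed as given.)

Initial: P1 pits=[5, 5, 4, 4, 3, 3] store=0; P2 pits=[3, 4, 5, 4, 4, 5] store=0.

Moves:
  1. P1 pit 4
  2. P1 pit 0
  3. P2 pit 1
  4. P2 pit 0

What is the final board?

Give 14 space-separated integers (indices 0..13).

Answer: 0 6 5 5 1 5 1 0 1 7 6 6 6 0

Derivation:
Move 1: P1 pit4 -> P1=[5,5,4,4,0,4](1) P2=[4,4,5,4,4,5](0)
Move 2: P1 pit0 -> P1=[0,6,5,5,1,5](1) P2=[4,4,5,4,4,5](0)
Move 3: P2 pit1 -> P1=[0,6,5,5,1,5](1) P2=[4,0,6,5,5,6](0)
Move 4: P2 pit0 -> P1=[0,6,5,5,1,5](1) P2=[0,1,7,6,6,6](0)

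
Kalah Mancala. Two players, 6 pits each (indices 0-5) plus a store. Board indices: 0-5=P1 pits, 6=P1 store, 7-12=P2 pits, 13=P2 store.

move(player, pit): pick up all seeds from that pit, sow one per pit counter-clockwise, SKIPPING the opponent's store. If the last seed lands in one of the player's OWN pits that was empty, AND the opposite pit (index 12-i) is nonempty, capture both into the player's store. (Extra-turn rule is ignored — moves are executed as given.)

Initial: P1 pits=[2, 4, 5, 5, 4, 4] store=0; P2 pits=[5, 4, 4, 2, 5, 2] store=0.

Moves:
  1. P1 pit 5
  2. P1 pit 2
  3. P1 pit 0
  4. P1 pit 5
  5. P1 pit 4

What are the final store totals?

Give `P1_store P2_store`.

Answer: 7 0

Derivation:
Move 1: P1 pit5 -> P1=[2,4,5,5,4,0](1) P2=[6,5,5,2,5,2](0)
Move 2: P1 pit2 -> P1=[2,4,0,6,5,1](2) P2=[7,5,5,2,5,2](0)
Move 3: P1 pit0 -> P1=[0,5,0,6,5,1](5) P2=[7,5,5,0,5,2](0)
Move 4: P1 pit5 -> P1=[0,5,0,6,5,0](6) P2=[7,5,5,0,5,2](0)
Move 5: P1 pit4 -> P1=[0,5,0,6,0,1](7) P2=[8,6,6,0,5,2](0)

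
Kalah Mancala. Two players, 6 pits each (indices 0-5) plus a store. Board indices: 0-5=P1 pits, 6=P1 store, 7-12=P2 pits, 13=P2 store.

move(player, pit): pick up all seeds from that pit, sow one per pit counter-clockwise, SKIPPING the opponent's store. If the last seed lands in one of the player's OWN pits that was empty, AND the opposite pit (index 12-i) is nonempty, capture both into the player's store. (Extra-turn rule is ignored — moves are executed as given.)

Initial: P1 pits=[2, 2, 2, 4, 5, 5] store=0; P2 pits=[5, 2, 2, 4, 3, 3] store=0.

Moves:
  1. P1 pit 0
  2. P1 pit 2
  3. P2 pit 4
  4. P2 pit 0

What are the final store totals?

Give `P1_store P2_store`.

Answer: 0 1

Derivation:
Move 1: P1 pit0 -> P1=[0,3,3,4,5,5](0) P2=[5,2,2,4,3,3](0)
Move 2: P1 pit2 -> P1=[0,3,0,5,6,6](0) P2=[5,2,2,4,3,3](0)
Move 3: P2 pit4 -> P1=[1,3,0,5,6,6](0) P2=[5,2,2,4,0,4](1)
Move 4: P2 pit0 -> P1=[1,3,0,5,6,6](0) P2=[0,3,3,5,1,5](1)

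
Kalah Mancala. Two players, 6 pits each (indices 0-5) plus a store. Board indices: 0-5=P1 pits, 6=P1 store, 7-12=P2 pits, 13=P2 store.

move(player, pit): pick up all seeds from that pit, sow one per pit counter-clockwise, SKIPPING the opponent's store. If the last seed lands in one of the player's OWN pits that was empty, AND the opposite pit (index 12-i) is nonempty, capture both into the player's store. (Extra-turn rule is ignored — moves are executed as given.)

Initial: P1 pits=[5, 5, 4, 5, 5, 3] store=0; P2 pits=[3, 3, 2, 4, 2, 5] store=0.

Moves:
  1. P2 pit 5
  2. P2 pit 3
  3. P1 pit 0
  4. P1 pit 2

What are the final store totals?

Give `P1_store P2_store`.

Move 1: P2 pit5 -> P1=[6,6,5,6,5,3](0) P2=[3,3,2,4,2,0](1)
Move 2: P2 pit3 -> P1=[7,6,5,6,5,3](0) P2=[3,3,2,0,3,1](2)
Move 3: P1 pit0 -> P1=[0,7,6,7,6,4](1) P2=[4,3,2,0,3,1](2)
Move 4: P1 pit2 -> P1=[0,7,0,8,7,5](2) P2=[5,4,2,0,3,1](2)

Answer: 2 2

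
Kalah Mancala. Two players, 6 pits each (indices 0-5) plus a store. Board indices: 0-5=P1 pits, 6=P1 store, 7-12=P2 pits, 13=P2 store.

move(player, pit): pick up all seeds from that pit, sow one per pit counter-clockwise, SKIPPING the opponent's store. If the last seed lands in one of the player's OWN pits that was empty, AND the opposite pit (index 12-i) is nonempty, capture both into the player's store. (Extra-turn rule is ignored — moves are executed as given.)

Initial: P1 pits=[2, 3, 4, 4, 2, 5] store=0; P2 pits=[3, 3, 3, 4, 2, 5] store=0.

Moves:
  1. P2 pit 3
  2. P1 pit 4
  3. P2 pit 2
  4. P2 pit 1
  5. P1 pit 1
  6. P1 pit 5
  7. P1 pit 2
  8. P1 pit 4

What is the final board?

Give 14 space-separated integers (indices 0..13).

Move 1: P2 pit3 -> P1=[3,3,4,4,2,5](0) P2=[3,3,3,0,3,6](1)
Move 2: P1 pit4 -> P1=[3,3,4,4,0,6](1) P2=[3,3,3,0,3,6](1)
Move 3: P2 pit2 -> P1=[3,3,4,4,0,6](1) P2=[3,3,0,1,4,7](1)
Move 4: P2 pit1 -> P1=[3,3,4,4,0,6](1) P2=[3,0,1,2,5,7](1)
Move 5: P1 pit1 -> P1=[3,0,5,5,1,6](1) P2=[3,0,1,2,5,7](1)
Move 6: P1 pit5 -> P1=[3,0,5,5,1,0](2) P2=[4,1,2,3,6,7](1)
Move 7: P1 pit2 -> P1=[3,0,0,6,2,1](3) P2=[5,1,2,3,6,7](1)
Move 8: P1 pit4 -> P1=[3,0,0,6,0,2](4) P2=[5,1,2,3,6,7](1)

Answer: 3 0 0 6 0 2 4 5 1 2 3 6 7 1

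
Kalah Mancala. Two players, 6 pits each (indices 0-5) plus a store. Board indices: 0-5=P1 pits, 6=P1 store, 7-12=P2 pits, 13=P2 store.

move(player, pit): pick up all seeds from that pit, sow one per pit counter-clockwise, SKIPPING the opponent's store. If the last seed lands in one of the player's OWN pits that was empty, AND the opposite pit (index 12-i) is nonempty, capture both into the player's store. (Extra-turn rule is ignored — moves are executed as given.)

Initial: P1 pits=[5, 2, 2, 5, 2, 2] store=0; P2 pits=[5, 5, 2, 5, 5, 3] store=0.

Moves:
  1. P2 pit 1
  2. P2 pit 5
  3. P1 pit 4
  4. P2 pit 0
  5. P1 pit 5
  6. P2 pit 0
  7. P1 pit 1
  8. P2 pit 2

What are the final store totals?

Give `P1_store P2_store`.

Answer: 6 10

Derivation:
Move 1: P2 pit1 -> P1=[5,2,2,5,2,2](0) P2=[5,0,3,6,6,4](1)
Move 2: P2 pit5 -> P1=[6,3,3,5,2,2](0) P2=[5,0,3,6,6,0](2)
Move 3: P1 pit4 -> P1=[6,3,3,5,0,3](1) P2=[5,0,3,6,6,0](2)
Move 4: P2 pit0 -> P1=[0,3,3,5,0,3](1) P2=[0,1,4,7,7,0](9)
Move 5: P1 pit5 -> P1=[0,3,3,5,0,0](2) P2=[1,2,4,7,7,0](9)
Move 6: P2 pit0 -> P1=[0,3,3,5,0,0](2) P2=[0,3,4,7,7,0](9)
Move 7: P1 pit1 -> P1=[0,0,4,6,0,0](6) P2=[0,0,4,7,7,0](9)
Move 8: P2 pit2 -> P1=[0,0,4,6,0,0](6) P2=[0,0,0,8,8,1](10)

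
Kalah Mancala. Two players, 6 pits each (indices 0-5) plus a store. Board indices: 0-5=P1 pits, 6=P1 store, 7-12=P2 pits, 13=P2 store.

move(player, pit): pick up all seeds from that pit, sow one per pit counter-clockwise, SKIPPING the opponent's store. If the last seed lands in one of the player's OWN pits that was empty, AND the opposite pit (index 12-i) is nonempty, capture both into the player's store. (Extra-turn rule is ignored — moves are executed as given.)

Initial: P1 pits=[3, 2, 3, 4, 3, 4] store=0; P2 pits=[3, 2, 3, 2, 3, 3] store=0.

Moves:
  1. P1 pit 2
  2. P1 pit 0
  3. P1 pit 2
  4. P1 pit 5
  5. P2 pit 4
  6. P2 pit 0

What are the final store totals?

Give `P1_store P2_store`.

Answer: 1 5

Derivation:
Move 1: P1 pit2 -> P1=[3,2,0,5,4,5](0) P2=[3,2,3,2,3,3](0)
Move 2: P1 pit0 -> P1=[0,3,1,6,4,5](0) P2=[3,2,3,2,3,3](0)
Move 3: P1 pit2 -> P1=[0,3,0,7,4,5](0) P2=[3,2,3,2,3,3](0)
Move 4: P1 pit5 -> P1=[0,3,0,7,4,0](1) P2=[4,3,4,3,3,3](0)
Move 5: P2 pit4 -> P1=[1,3,0,7,4,0](1) P2=[4,3,4,3,0,4](1)
Move 6: P2 pit0 -> P1=[1,0,0,7,4,0](1) P2=[0,4,5,4,0,4](5)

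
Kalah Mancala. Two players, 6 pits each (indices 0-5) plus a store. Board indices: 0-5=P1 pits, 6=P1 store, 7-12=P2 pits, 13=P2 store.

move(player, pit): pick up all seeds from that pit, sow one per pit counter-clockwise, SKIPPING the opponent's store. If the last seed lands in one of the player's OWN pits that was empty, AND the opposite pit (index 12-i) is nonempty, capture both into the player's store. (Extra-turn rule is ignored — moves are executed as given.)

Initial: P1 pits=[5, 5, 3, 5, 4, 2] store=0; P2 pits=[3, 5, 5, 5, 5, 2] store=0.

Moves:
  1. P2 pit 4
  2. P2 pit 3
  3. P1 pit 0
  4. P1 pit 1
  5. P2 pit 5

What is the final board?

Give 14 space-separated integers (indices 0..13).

Answer: 1 1 7 7 6 4 2 5 6 6 0 1 0 3

Derivation:
Move 1: P2 pit4 -> P1=[6,6,4,5,4,2](0) P2=[3,5,5,5,0,3](1)
Move 2: P2 pit3 -> P1=[7,7,4,5,4,2](0) P2=[3,5,5,0,1,4](2)
Move 3: P1 pit0 -> P1=[0,8,5,6,5,3](1) P2=[4,5,5,0,1,4](2)
Move 4: P1 pit1 -> P1=[0,0,6,7,6,4](2) P2=[5,6,6,0,1,4](2)
Move 5: P2 pit5 -> P1=[1,1,7,7,6,4](2) P2=[5,6,6,0,1,0](3)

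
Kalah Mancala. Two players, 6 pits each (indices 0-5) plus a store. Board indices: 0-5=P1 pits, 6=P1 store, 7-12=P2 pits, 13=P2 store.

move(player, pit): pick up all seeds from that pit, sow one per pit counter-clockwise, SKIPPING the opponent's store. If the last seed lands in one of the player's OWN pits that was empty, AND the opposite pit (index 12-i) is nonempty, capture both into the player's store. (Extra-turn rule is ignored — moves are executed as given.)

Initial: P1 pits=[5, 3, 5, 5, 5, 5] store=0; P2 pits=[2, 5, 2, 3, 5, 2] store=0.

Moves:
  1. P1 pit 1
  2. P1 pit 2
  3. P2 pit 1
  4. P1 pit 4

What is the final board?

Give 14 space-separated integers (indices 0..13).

Move 1: P1 pit1 -> P1=[5,0,6,6,6,5](0) P2=[2,5,2,3,5,2](0)
Move 2: P1 pit2 -> P1=[5,0,0,7,7,6](1) P2=[3,6,2,3,5,2](0)
Move 3: P2 pit1 -> P1=[6,0,0,7,7,6](1) P2=[3,0,3,4,6,3](1)
Move 4: P1 pit4 -> P1=[6,0,0,7,0,7](2) P2=[4,1,4,5,7,3](1)

Answer: 6 0 0 7 0 7 2 4 1 4 5 7 3 1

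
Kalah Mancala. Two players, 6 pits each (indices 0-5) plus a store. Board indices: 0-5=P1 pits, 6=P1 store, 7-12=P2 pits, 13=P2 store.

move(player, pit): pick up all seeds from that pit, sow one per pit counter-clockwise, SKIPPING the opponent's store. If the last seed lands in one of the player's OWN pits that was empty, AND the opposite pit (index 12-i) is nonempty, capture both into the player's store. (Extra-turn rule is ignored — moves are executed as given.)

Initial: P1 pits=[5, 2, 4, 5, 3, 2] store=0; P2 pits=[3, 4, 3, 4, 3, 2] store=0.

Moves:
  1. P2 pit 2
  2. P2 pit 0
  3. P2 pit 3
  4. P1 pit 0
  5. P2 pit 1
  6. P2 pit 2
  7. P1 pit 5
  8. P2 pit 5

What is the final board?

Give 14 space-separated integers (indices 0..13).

Answer: 1 5 7 7 4 0 2 1 1 0 2 7 0 3

Derivation:
Move 1: P2 pit2 -> P1=[5,2,4,5,3,2](0) P2=[3,4,0,5,4,3](0)
Move 2: P2 pit0 -> P1=[5,2,4,5,3,2](0) P2=[0,5,1,6,4,3](0)
Move 3: P2 pit3 -> P1=[6,3,5,5,3,2](0) P2=[0,5,1,0,5,4](1)
Move 4: P1 pit0 -> P1=[0,4,6,6,4,3](1) P2=[0,5,1,0,5,4](1)
Move 5: P2 pit1 -> P1=[0,4,6,6,4,3](1) P2=[0,0,2,1,6,5](2)
Move 6: P2 pit2 -> P1=[0,4,6,6,4,3](1) P2=[0,0,0,2,7,5](2)
Move 7: P1 pit5 -> P1=[0,4,6,6,4,0](2) P2=[1,1,0,2,7,5](2)
Move 8: P2 pit5 -> P1=[1,5,7,7,4,0](2) P2=[1,1,0,2,7,0](3)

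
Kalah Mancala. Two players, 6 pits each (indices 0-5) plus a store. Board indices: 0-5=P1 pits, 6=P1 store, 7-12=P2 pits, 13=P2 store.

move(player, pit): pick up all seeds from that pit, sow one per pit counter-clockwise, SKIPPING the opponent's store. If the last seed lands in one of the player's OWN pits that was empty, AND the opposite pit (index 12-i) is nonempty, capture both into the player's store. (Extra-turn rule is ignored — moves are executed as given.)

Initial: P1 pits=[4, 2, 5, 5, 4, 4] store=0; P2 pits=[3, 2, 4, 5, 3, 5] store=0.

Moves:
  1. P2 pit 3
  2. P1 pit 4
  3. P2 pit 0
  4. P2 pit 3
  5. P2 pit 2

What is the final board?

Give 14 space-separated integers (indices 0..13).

Move 1: P2 pit3 -> P1=[5,3,5,5,4,4](0) P2=[3,2,4,0,4,6](1)
Move 2: P1 pit4 -> P1=[5,3,5,5,0,5](1) P2=[4,3,4,0,4,6](1)
Move 3: P2 pit0 -> P1=[5,3,5,5,0,5](1) P2=[0,4,5,1,5,6](1)
Move 4: P2 pit3 -> P1=[5,3,5,5,0,5](1) P2=[0,4,5,0,6,6](1)
Move 5: P2 pit2 -> P1=[6,3,5,5,0,5](1) P2=[0,4,0,1,7,7](2)

Answer: 6 3 5 5 0 5 1 0 4 0 1 7 7 2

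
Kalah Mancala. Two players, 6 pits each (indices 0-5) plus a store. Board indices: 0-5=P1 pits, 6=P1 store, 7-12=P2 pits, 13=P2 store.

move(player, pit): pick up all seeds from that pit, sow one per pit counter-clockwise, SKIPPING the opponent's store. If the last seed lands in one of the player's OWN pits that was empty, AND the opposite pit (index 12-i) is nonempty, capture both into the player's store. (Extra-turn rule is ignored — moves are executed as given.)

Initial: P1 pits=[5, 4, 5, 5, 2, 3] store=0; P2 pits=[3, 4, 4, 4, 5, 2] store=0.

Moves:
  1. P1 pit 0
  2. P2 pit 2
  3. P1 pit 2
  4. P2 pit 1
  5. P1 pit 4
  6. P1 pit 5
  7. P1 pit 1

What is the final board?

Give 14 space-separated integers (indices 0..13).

Answer: 0 0 1 8 1 1 4 6 2 2 7 8 4 2

Derivation:
Move 1: P1 pit0 -> P1=[0,5,6,6,3,4](0) P2=[3,4,4,4,5,2](0)
Move 2: P2 pit2 -> P1=[0,5,6,6,3,4](0) P2=[3,4,0,5,6,3](1)
Move 3: P1 pit2 -> P1=[0,5,0,7,4,5](1) P2=[4,5,0,5,6,3](1)
Move 4: P2 pit1 -> P1=[0,5,0,7,4,5](1) P2=[4,0,1,6,7,4](2)
Move 5: P1 pit4 -> P1=[0,5,0,7,0,6](2) P2=[5,1,1,6,7,4](2)
Move 6: P1 pit5 -> P1=[0,5,0,7,0,0](3) P2=[6,2,2,7,8,4](2)
Move 7: P1 pit1 -> P1=[0,0,1,8,1,1](4) P2=[6,2,2,7,8,4](2)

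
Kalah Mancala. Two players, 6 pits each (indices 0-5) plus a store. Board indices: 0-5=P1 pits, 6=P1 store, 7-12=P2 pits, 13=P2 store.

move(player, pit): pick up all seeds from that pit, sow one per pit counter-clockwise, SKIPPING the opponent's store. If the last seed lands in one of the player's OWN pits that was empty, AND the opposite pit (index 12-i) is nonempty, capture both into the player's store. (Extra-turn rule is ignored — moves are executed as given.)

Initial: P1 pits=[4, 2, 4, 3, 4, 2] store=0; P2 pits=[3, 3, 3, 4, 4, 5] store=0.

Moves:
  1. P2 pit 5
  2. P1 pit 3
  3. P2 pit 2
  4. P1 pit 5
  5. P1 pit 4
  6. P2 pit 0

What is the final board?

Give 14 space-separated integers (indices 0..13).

Answer: 0 3 5 0 0 1 3 0 6 2 6 6 1 8

Derivation:
Move 1: P2 pit5 -> P1=[5,3,5,4,4,2](0) P2=[3,3,3,4,4,0](1)
Move 2: P1 pit3 -> P1=[5,3,5,0,5,3](1) P2=[4,3,3,4,4,0](1)
Move 3: P2 pit2 -> P1=[0,3,5,0,5,3](1) P2=[4,3,0,5,5,0](7)
Move 4: P1 pit5 -> P1=[0,3,5,0,5,0](2) P2=[5,4,0,5,5,0](7)
Move 5: P1 pit4 -> P1=[0,3,5,0,0,1](3) P2=[6,5,1,5,5,0](7)
Move 6: P2 pit0 -> P1=[0,3,5,0,0,1](3) P2=[0,6,2,6,6,1](8)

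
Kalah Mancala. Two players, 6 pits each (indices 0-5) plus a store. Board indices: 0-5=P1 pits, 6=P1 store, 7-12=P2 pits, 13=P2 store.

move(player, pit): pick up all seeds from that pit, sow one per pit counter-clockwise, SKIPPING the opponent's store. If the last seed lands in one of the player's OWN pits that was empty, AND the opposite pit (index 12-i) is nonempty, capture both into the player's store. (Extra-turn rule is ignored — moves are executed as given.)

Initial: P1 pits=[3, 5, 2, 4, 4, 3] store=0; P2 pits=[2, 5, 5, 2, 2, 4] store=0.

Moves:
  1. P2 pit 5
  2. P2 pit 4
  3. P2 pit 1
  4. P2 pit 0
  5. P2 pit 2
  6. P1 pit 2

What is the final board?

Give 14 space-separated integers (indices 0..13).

Answer: 5 7 0 5 5 4 1 0 1 0 4 2 3 4

Derivation:
Move 1: P2 pit5 -> P1=[4,6,3,4,4,3](0) P2=[2,5,5,2,2,0](1)
Move 2: P2 pit4 -> P1=[4,6,3,4,4,3](0) P2=[2,5,5,2,0,1](2)
Move 3: P2 pit1 -> P1=[4,6,3,4,4,3](0) P2=[2,0,6,3,1,2](3)
Move 4: P2 pit0 -> P1=[4,6,3,4,4,3](0) P2=[0,1,7,3,1,2](3)
Move 5: P2 pit2 -> P1=[5,7,4,4,4,3](0) P2=[0,1,0,4,2,3](4)
Move 6: P1 pit2 -> P1=[5,7,0,5,5,4](1) P2=[0,1,0,4,2,3](4)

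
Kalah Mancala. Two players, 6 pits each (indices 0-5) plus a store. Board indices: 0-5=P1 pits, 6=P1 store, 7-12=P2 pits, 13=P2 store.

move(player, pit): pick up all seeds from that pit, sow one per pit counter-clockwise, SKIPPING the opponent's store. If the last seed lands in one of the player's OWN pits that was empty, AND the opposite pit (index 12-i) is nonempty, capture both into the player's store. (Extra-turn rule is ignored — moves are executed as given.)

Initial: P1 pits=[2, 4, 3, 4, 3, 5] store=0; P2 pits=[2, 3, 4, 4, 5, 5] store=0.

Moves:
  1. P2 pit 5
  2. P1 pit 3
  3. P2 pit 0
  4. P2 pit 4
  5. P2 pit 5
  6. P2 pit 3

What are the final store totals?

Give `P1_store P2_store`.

Answer: 1 4

Derivation:
Move 1: P2 pit5 -> P1=[3,5,4,5,3,5](0) P2=[2,3,4,4,5,0](1)
Move 2: P1 pit3 -> P1=[3,5,4,0,4,6](1) P2=[3,4,4,4,5,0](1)
Move 3: P2 pit0 -> P1=[3,5,4,0,4,6](1) P2=[0,5,5,5,5,0](1)
Move 4: P2 pit4 -> P1=[4,6,5,0,4,6](1) P2=[0,5,5,5,0,1](2)
Move 5: P2 pit5 -> P1=[4,6,5,0,4,6](1) P2=[0,5,5,5,0,0](3)
Move 6: P2 pit3 -> P1=[5,7,5,0,4,6](1) P2=[0,5,5,0,1,1](4)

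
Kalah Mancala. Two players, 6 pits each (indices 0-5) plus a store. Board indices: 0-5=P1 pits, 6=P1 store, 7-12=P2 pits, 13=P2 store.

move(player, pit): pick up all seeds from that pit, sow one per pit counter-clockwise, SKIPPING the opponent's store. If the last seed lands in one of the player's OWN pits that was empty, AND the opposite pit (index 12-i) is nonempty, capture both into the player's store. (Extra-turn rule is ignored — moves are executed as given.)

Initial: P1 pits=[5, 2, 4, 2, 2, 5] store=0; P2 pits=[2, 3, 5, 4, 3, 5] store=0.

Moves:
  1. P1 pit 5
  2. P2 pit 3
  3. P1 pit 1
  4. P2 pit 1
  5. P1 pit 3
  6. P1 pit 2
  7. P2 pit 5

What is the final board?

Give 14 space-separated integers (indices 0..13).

Move 1: P1 pit5 -> P1=[5,2,4,2,2,0](1) P2=[3,4,6,5,3,5](0)
Move 2: P2 pit3 -> P1=[6,3,4,2,2,0](1) P2=[3,4,6,0,4,6](1)
Move 3: P1 pit1 -> P1=[6,0,5,3,3,0](1) P2=[3,4,6,0,4,6](1)
Move 4: P2 pit1 -> P1=[6,0,5,3,3,0](1) P2=[3,0,7,1,5,7](1)
Move 5: P1 pit3 -> P1=[6,0,5,0,4,1](2) P2=[3,0,7,1,5,7](1)
Move 6: P1 pit2 -> P1=[6,0,0,1,5,2](3) P2=[4,0,7,1,5,7](1)
Move 7: P2 pit5 -> P1=[7,1,1,2,6,3](3) P2=[4,0,7,1,5,0](2)

Answer: 7 1 1 2 6 3 3 4 0 7 1 5 0 2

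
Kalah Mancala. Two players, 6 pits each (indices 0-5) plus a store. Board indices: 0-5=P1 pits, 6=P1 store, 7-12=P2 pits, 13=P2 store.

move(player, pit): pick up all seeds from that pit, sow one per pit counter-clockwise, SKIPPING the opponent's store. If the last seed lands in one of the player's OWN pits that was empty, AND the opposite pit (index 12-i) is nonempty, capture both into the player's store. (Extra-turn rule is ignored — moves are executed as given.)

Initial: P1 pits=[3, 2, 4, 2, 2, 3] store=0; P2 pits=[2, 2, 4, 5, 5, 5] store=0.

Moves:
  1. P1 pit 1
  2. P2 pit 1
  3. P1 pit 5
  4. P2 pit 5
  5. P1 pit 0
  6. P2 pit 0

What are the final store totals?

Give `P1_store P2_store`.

Answer: 1 1

Derivation:
Move 1: P1 pit1 -> P1=[3,0,5,3,2,3](0) P2=[2,2,4,5,5,5](0)
Move 2: P2 pit1 -> P1=[3,0,5,3,2,3](0) P2=[2,0,5,6,5,5](0)
Move 3: P1 pit5 -> P1=[3,0,5,3,2,0](1) P2=[3,1,5,6,5,5](0)
Move 4: P2 pit5 -> P1=[4,1,6,4,2,0](1) P2=[3,1,5,6,5,0](1)
Move 5: P1 pit0 -> P1=[0,2,7,5,3,0](1) P2=[3,1,5,6,5,0](1)
Move 6: P2 pit0 -> P1=[0,2,7,5,3,0](1) P2=[0,2,6,7,5,0](1)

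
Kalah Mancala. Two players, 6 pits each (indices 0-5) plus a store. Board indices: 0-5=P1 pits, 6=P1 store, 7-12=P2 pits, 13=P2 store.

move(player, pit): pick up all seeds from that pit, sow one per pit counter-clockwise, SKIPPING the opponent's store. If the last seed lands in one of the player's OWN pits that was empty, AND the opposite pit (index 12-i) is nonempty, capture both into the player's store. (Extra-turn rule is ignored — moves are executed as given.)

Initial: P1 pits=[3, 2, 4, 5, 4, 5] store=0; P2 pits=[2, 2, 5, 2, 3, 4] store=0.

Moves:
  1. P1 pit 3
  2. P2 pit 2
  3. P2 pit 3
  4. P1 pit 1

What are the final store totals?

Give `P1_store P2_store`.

Answer: 1 2

Derivation:
Move 1: P1 pit3 -> P1=[3,2,4,0,5,6](1) P2=[3,3,5,2,3,4](0)
Move 2: P2 pit2 -> P1=[4,2,4,0,5,6](1) P2=[3,3,0,3,4,5](1)
Move 3: P2 pit3 -> P1=[4,2,4,0,5,6](1) P2=[3,3,0,0,5,6](2)
Move 4: P1 pit1 -> P1=[4,0,5,1,5,6](1) P2=[3,3,0,0,5,6](2)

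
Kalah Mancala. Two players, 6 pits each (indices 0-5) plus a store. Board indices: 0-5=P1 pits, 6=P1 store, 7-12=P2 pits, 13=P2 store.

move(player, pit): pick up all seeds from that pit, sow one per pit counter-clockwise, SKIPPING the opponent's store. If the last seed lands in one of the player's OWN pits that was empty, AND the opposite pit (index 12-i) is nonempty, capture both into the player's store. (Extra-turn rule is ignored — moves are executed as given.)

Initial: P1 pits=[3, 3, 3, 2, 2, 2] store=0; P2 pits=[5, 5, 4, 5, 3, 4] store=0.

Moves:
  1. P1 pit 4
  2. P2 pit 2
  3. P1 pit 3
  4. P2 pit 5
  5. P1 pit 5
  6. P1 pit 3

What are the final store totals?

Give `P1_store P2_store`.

Answer: 2 2

Derivation:
Move 1: P1 pit4 -> P1=[3,3,3,2,0,3](1) P2=[5,5,4,5,3,4](0)
Move 2: P2 pit2 -> P1=[3,3,3,2,0,3](1) P2=[5,5,0,6,4,5](1)
Move 3: P1 pit3 -> P1=[3,3,3,0,1,4](1) P2=[5,5,0,6,4,5](1)
Move 4: P2 pit5 -> P1=[4,4,4,1,1,4](1) P2=[5,5,0,6,4,0](2)
Move 5: P1 pit5 -> P1=[4,4,4,1,1,0](2) P2=[6,6,1,6,4,0](2)
Move 6: P1 pit3 -> P1=[4,4,4,0,2,0](2) P2=[6,6,1,6,4,0](2)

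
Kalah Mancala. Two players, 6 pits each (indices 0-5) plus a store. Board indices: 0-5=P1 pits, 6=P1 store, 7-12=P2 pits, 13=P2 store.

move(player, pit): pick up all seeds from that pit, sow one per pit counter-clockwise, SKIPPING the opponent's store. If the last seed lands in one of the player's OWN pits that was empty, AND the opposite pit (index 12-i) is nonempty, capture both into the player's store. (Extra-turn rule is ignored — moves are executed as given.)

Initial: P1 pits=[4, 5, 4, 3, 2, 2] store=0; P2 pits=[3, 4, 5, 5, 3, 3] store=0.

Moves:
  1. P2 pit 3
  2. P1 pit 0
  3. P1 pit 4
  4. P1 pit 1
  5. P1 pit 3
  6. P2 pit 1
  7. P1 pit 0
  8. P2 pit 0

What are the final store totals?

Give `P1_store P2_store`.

Answer: 9 3

Derivation:
Move 1: P2 pit3 -> P1=[5,6,4,3,2,2](0) P2=[3,4,5,0,4,4](1)
Move 2: P1 pit0 -> P1=[0,7,5,4,3,3](0) P2=[3,4,5,0,4,4](1)
Move 3: P1 pit4 -> P1=[0,7,5,4,0,4](1) P2=[4,4,5,0,4,4](1)
Move 4: P1 pit1 -> P1=[0,0,6,5,1,5](2) P2=[5,5,5,0,4,4](1)
Move 5: P1 pit3 -> P1=[0,0,6,0,2,6](3) P2=[6,6,5,0,4,4](1)
Move 6: P2 pit1 -> P1=[1,0,6,0,2,6](3) P2=[6,0,6,1,5,5](2)
Move 7: P1 pit0 -> P1=[0,0,6,0,2,6](9) P2=[6,0,6,1,0,5](2)
Move 8: P2 pit0 -> P1=[0,0,6,0,2,6](9) P2=[0,1,7,2,1,6](3)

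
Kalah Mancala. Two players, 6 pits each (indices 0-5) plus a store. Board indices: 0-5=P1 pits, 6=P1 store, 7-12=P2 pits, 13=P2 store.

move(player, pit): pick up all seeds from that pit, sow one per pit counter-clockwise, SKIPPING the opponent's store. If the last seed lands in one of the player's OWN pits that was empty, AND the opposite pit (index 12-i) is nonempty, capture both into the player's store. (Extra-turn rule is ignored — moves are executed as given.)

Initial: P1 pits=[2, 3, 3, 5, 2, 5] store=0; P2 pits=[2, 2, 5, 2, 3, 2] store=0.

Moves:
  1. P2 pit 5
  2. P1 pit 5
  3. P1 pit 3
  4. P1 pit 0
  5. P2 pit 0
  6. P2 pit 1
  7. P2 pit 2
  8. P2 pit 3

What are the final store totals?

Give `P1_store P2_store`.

Move 1: P2 pit5 -> P1=[3,3,3,5,2,5](0) P2=[2,2,5,2,3,0](1)
Move 2: P1 pit5 -> P1=[3,3,3,5,2,0](1) P2=[3,3,6,3,3,0](1)
Move 3: P1 pit3 -> P1=[3,3,3,0,3,1](2) P2=[4,4,6,3,3,0](1)
Move 4: P1 pit0 -> P1=[0,4,4,0,3,1](9) P2=[4,4,0,3,3,0](1)
Move 5: P2 pit0 -> P1=[0,4,4,0,3,1](9) P2=[0,5,1,4,4,0](1)
Move 6: P2 pit1 -> P1=[0,4,4,0,3,1](9) P2=[0,0,2,5,5,1](2)
Move 7: P2 pit2 -> P1=[0,4,4,0,3,1](9) P2=[0,0,0,6,6,1](2)
Move 8: P2 pit3 -> P1=[1,5,5,0,3,1](9) P2=[0,0,0,0,7,2](3)

Answer: 9 3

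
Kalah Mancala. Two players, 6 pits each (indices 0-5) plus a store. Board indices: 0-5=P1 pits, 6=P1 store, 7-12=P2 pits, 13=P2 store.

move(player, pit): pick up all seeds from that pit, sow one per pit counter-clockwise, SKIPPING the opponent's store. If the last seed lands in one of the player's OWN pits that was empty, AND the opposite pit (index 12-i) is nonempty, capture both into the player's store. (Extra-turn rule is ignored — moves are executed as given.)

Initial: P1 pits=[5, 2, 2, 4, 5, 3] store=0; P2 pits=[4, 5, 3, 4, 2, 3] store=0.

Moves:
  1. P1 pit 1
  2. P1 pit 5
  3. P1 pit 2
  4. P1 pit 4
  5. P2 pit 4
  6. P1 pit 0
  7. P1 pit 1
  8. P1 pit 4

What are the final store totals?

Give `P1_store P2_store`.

Move 1: P1 pit1 -> P1=[5,0,3,5,5,3](0) P2=[4,5,3,4,2,3](0)
Move 2: P1 pit5 -> P1=[5,0,3,5,5,0](1) P2=[5,6,3,4,2,3](0)
Move 3: P1 pit2 -> P1=[5,0,0,6,6,0](7) P2=[0,6,3,4,2,3](0)
Move 4: P1 pit4 -> P1=[5,0,0,6,0,1](8) P2=[1,7,4,5,2,3](0)
Move 5: P2 pit4 -> P1=[5,0,0,6,0,1](8) P2=[1,7,4,5,0,4](1)
Move 6: P1 pit0 -> P1=[0,1,1,7,1,2](8) P2=[1,7,4,5,0,4](1)
Move 7: P1 pit1 -> P1=[0,0,2,7,1,2](8) P2=[1,7,4,5,0,4](1)
Move 8: P1 pit4 -> P1=[0,0,2,7,0,3](8) P2=[1,7,4,5,0,4](1)

Answer: 8 1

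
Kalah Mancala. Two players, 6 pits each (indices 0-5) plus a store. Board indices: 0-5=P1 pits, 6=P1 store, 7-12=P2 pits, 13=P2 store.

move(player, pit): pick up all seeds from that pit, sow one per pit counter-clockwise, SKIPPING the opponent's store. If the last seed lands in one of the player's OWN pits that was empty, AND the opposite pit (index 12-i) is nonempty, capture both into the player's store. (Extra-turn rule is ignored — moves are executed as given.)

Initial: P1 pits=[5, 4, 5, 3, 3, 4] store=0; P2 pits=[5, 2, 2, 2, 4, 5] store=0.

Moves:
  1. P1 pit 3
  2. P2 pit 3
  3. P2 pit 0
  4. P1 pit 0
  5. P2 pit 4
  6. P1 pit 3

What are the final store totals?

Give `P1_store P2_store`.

Answer: 1 1

Derivation:
Move 1: P1 pit3 -> P1=[5,4,5,0,4,5](1) P2=[5,2,2,2,4,5](0)
Move 2: P2 pit3 -> P1=[5,4,5,0,4,5](1) P2=[5,2,2,0,5,6](0)
Move 3: P2 pit0 -> P1=[5,4,5,0,4,5](1) P2=[0,3,3,1,6,7](0)
Move 4: P1 pit0 -> P1=[0,5,6,1,5,6](1) P2=[0,3,3,1,6,7](0)
Move 5: P2 pit4 -> P1=[1,6,7,2,5,6](1) P2=[0,3,3,1,0,8](1)
Move 6: P1 pit3 -> P1=[1,6,7,0,6,7](1) P2=[0,3,3,1,0,8](1)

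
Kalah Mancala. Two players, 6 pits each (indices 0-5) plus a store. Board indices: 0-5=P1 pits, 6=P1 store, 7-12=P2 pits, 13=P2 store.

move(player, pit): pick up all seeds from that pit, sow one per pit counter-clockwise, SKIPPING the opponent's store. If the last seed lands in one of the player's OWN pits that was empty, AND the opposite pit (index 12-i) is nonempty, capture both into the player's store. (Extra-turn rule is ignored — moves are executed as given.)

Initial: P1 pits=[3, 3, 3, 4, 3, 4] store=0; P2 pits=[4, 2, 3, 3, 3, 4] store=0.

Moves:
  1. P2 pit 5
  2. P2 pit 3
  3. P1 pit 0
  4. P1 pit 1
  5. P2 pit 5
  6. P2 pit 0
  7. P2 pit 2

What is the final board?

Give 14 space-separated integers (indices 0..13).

Move 1: P2 pit5 -> P1=[4,4,4,4,3,4](0) P2=[4,2,3,3,3,0](1)
Move 2: P2 pit3 -> P1=[4,4,4,4,3,4](0) P2=[4,2,3,0,4,1](2)
Move 3: P1 pit0 -> P1=[0,5,5,5,4,4](0) P2=[4,2,3,0,4,1](2)
Move 4: P1 pit1 -> P1=[0,0,6,6,5,5](1) P2=[4,2,3,0,4,1](2)
Move 5: P2 pit5 -> P1=[0,0,6,6,5,5](1) P2=[4,2,3,0,4,0](3)
Move 6: P2 pit0 -> P1=[0,0,6,6,5,5](1) P2=[0,3,4,1,5,0](3)
Move 7: P2 pit2 -> P1=[0,0,6,6,5,5](1) P2=[0,3,0,2,6,1](4)

Answer: 0 0 6 6 5 5 1 0 3 0 2 6 1 4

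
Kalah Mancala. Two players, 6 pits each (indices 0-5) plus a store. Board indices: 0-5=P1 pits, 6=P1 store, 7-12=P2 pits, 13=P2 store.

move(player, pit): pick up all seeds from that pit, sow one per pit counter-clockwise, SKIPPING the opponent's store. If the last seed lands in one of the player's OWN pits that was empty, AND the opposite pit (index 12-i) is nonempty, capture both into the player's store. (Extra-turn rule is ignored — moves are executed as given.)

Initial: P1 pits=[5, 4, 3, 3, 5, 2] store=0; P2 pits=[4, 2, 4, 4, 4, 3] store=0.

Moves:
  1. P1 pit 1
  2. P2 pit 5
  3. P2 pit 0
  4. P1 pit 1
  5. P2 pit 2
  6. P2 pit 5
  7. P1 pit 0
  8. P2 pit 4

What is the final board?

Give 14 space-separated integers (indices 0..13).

Move 1: P1 pit1 -> P1=[5,0,4,4,6,3](0) P2=[4,2,4,4,4,3](0)
Move 2: P2 pit5 -> P1=[6,1,4,4,6,3](0) P2=[4,2,4,4,4,0](1)
Move 3: P2 pit0 -> P1=[6,1,4,4,6,3](0) P2=[0,3,5,5,5,0](1)
Move 4: P1 pit1 -> P1=[6,0,5,4,6,3](0) P2=[0,3,5,5,5,0](1)
Move 5: P2 pit2 -> P1=[7,0,5,4,6,3](0) P2=[0,3,0,6,6,1](2)
Move 6: P2 pit5 -> P1=[7,0,5,4,6,3](0) P2=[0,3,0,6,6,0](3)
Move 7: P1 pit0 -> P1=[0,1,6,5,7,4](1) P2=[1,3,0,6,6,0](3)
Move 8: P2 pit4 -> P1=[1,2,7,6,7,4](1) P2=[1,3,0,6,0,1](4)

Answer: 1 2 7 6 7 4 1 1 3 0 6 0 1 4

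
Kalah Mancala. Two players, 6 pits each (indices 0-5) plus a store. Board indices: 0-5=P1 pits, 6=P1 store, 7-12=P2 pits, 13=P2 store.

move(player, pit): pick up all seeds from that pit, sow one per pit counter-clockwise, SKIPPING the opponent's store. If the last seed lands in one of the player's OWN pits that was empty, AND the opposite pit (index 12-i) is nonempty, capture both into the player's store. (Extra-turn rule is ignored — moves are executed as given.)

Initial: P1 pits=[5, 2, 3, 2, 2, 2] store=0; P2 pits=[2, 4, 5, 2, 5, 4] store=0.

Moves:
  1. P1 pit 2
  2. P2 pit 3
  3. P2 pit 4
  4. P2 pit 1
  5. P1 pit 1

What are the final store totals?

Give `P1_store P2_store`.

Answer: 0 1

Derivation:
Move 1: P1 pit2 -> P1=[5,2,0,3,3,3](0) P2=[2,4,5,2,5,4](0)
Move 2: P2 pit3 -> P1=[5,2,0,3,3,3](0) P2=[2,4,5,0,6,5](0)
Move 3: P2 pit4 -> P1=[6,3,1,4,3,3](0) P2=[2,4,5,0,0,6](1)
Move 4: P2 pit1 -> P1=[6,3,1,4,3,3](0) P2=[2,0,6,1,1,7](1)
Move 5: P1 pit1 -> P1=[6,0,2,5,4,3](0) P2=[2,0,6,1,1,7](1)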